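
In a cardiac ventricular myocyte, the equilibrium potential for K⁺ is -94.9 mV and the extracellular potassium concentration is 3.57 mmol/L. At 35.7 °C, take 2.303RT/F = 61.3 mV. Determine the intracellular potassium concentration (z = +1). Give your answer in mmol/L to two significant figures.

130 mmol/L

Nernst: E = (61.3/1) · log₁₀([out]/[in]), so log₁₀([out]/[in]) = -94.9 × 1 / 61.3 = -1.5481.
[out]/[in] = 10^(-1.5481) = 0.02831.
[in] = 3.57 / 0.02831 = 126.1 mmol/L.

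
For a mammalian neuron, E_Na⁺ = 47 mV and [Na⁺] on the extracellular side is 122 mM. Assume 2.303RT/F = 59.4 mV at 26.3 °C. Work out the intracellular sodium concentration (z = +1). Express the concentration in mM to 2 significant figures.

Nernst: E = (59.4/1) · log₁₀([out]/[in]), so log₁₀([out]/[in]) = 47.0 × 1 / 59.4 = 0.7912.
[out]/[in] = 10^(0.7912) = 6.184.
[in] = 122 / 6.184 = 19.73 mM.

20 mM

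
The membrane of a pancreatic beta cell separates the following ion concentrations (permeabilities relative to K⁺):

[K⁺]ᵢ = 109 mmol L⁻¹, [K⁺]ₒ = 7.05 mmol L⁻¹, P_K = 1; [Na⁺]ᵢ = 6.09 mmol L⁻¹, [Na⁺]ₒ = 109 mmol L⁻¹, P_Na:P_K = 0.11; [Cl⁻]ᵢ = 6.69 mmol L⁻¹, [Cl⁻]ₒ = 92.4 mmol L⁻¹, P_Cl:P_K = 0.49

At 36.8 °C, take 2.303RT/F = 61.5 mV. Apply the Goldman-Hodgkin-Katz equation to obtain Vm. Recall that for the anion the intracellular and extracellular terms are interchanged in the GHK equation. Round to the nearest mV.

Vm = 61.5 · log₁₀[(Σ P·[cation]ₒ + Σ P·[anion]ᵢ) / (Σ P·[cation]ᵢ + Σ P·[anion]ₒ)]
Numerator = 1×7.05 + 0.11×109 + 0.49×6.69 = 22.32
Denominator = 1×109 + 0.11×6.09 + 0.49×92.4 = 154.9
Vm = 61.5 · log₁₀(0.14404) = 61.5 × (-0.8415) = -51.75 mV

-52 mV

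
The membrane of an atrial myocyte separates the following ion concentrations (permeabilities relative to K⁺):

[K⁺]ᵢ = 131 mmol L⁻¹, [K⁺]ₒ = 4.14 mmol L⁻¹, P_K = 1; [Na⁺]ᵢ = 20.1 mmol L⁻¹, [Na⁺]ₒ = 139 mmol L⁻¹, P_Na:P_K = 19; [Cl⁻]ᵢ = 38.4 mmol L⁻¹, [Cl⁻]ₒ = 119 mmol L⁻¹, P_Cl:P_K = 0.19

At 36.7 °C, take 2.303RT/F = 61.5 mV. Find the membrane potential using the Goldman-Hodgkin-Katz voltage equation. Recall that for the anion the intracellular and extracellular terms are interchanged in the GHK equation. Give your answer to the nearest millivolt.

43 mV

Vm = 61.5 · log₁₀[(Σ P·[cation]ₒ + Σ P·[anion]ᵢ) / (Σ P·[cation]ᵢ + Σ P·[anion]ₒ)]
Numerator = 1×4.14 + 19×139 + 0.19×38.4 = 2652
Denominator = 1×131 + 19×20.1 + 0.19×119 = 535.5
Vm = 61.5 · log₁₀(4.9531) = 61.5 × (0.6949) = 42.73 mV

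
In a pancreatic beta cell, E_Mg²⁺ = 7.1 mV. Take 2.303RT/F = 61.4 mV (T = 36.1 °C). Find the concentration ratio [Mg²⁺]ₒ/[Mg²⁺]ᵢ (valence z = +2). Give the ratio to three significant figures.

1.70

log₁₀([out]/[in]) = E·z/(61.4) = 7.1 × 2 / 61.4 = 0.2313
[out]/[in] = 10^(0.2313) = 1.703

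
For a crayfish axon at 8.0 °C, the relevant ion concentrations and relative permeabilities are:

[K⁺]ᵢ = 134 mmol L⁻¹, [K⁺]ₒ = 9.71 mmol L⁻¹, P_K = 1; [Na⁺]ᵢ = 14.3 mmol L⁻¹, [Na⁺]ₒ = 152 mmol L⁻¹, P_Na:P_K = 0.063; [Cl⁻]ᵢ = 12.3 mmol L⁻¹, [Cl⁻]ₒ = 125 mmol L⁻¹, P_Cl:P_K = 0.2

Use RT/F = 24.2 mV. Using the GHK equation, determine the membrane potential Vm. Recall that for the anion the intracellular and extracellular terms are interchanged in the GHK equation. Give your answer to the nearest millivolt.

-48 mV

Vm = 24.2 · ln[(Σ P·[cation]ₒ + Σ P·[anion]ᵢ) / (Σ P·[cation]ᵢ + Σ P·[anion]ₒ)]
Numerator = 1×9.71 + 0.063×152 + 0.2×12.3 = 21.75
Denominator = 1×134 + 0.063×14.3 + 0.2×125 = 159.9
Vm = 24.2 · ln(0.136) = 24.2 × (-1.9951) = -48.28 mV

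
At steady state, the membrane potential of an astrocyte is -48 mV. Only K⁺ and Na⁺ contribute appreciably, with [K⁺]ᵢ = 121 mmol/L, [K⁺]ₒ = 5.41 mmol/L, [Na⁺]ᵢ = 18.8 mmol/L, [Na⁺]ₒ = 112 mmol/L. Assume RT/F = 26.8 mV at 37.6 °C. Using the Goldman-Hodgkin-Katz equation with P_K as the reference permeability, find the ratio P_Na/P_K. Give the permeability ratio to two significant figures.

0.14

Let α = P_Na/P_K. GHK: Vm = 26.8·ln[(Kₒ + α·Naₒ)/(Kᵢ + α·Naᵢ)].
e^(Vm/26.8) = e^(-48.0/26.8) = 0.16679
So 0.16679·(Kᵢ + α·Naᵢ) = Kₒ + α·Naₒ → α = (0.16679·121.0 − 5.41) / (112.0 − 0.16679·18.8)
α = (20.18 − 5.41) / (112.0 − 3.136) = 14.77/108.9 = 0.1357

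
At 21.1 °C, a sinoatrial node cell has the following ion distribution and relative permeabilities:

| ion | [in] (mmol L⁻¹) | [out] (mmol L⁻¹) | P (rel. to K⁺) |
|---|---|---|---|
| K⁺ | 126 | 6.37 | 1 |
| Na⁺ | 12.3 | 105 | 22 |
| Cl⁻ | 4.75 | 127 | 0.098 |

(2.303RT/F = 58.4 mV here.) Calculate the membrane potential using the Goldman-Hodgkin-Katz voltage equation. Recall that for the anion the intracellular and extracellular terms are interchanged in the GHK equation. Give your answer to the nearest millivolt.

44 mV

Vm = 58.4 · log₁₀[(Σ P·[cation]ₒ + Σ P·[anion]ᵢ) / (Σ P·[cation]ᵢ + Σ P·[anion]ₒ)]
Numerator = 1×6.37 + 22×105 + 0.098×4.75 = 2317
Denominator = 1×126 + 22×12.3 + 0.098×127 = 409
Vm = 58.4 · log₁₀(5.664) = 58.4 × (0.7531) = 43.98 mV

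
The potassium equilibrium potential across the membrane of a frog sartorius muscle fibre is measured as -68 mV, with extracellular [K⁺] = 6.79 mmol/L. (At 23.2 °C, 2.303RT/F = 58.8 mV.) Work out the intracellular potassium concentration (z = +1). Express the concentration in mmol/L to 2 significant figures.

Nernst: E = (58.8/1) · log₁₀([out]/[in]), so log₁₀([out]/[in]) = -68.0 × 1 / 58.8 = -1.1565.
[out]/[in] = 10^(-1.1565) = 0.06975.
[in] = 6.79 / 0.06975 = 97.35 mmol/L.

97 mmol/L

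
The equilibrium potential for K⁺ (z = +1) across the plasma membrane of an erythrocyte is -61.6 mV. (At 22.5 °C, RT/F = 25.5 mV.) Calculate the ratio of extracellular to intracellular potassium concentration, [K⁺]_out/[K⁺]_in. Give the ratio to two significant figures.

0.089

ln([out]/[in]) = E·z/(25.5) = -61.6 × 1 / 25.5 = -2.4157
[out]/[in] = e^(-2.4157) = 0.08931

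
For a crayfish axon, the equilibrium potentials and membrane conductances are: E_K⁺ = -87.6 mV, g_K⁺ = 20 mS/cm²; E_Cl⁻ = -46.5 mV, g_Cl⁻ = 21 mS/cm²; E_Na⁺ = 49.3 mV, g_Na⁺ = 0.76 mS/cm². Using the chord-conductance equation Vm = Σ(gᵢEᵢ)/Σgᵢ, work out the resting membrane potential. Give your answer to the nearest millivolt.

-64 mV

Σ gᵢEᵢ = 20·(-87.6) + 21·(-46.5) + 0.76·(49.3) = -2691.03
Σ gᵢ = 20 + 21 + 0.76 = 41.76
Vm = -2691.03 / 41.76 = -64.44 mV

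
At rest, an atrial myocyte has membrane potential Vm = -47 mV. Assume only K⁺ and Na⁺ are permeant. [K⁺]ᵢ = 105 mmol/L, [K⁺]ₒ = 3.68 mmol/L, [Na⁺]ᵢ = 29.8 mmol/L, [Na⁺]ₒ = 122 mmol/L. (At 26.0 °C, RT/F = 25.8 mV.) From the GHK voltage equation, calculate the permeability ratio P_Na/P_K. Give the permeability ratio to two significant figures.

Let α = P_Na/P_K. GHK: Vm = 25.8·ln[(Kₒ + α·Naₒ)/(Kᵢ + α·Naᵢ)].
e^(Vm/25.8) = e^(-47.0/25.8) = 0.16175
So 0.16175·(Kᵢ + α·Naᵢ) = Kₒ + α·Naₒ → α = (0.16175·105.0 − 3.68) / (122.0 − 0.16175·29.8)
α = (16.98 − 3.68) / (122.0 − 4.82) = 13.3/117.2 = 0.1135

0.11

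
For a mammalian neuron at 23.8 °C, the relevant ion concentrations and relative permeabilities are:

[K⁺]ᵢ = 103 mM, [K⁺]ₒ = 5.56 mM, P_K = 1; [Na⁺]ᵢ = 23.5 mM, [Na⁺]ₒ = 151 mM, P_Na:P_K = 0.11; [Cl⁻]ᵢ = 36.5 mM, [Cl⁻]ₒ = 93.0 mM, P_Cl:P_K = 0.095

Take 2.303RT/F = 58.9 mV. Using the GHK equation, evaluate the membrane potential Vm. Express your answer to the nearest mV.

-38 mV

Vm = 58.9 · log₁₀[(Σ P·[cation]ₒ + Σ P·[anion]ᵢ) / (Σ P·[cation]ᵢ + Σ P·[anion]ₒ)]
Numerator = 1×5.56 + 0.11×151 + 0.095×36.5 = 25.64
Denominator = 1×103 + 0.11×23.5 + 0.095×93.0 = 114.4
Vm = 58.9 · log₁₀(0.22406) = 58.9 × (-0.6496) = -38.26 mV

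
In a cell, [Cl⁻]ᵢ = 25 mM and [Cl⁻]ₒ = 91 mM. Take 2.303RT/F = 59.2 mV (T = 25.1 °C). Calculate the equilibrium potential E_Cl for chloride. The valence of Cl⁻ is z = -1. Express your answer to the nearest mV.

-33 mV

E = (59.2/z) · log₁₀([Cl⁻]_out/[Cl⁻]_in) with z = -1.
For an anion, dividing by z = -1 reverses the sign.
= (59.2/-1) · log₁₀(91/25) = -59.20 · log₁₀(3.64)
= -59.20 · (0.5611) = -33.22 mV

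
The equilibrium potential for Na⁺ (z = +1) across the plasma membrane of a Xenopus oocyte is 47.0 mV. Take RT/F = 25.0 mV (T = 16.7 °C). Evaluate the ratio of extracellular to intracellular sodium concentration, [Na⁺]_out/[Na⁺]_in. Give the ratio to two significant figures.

6.6

ln([out]/[in]) = E·z/(25.0) = 47.0 × 1 / 25.0 = 1.8800
[out]/[in] = e^(1.8800) = 6.554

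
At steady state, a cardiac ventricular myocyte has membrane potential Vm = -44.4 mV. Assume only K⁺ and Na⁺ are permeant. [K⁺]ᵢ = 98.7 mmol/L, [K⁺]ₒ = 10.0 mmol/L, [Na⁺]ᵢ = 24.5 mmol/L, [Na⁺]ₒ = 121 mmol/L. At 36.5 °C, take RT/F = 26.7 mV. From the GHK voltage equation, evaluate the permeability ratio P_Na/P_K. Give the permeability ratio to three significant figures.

Let α = P_Na/P_K. GHK: Vm = 26.7·ln[(Kₒ + α·Naₒ)/(Kᵢ + α·Naᵢ)].
e^(Vm/26.7) = e^(-44.4/26.7) = 0.18958
So 0.18958·(Kᵢ + α·Naᵢ) = Kₒ + α·Naₒ → α = (0.18958·98.7 − 10.0) / (121.0 − 0.18958·24.5)
α = (18.71 − 10.0) / (121.0 − 4.645) = 8.712/116.4 = 0.07487

0.0749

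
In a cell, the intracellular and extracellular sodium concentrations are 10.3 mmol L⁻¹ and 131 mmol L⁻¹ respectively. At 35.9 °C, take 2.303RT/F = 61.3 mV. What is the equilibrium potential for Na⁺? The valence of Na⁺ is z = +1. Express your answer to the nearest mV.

68 mV

E = (61.3/z) · log₁₀([Na⁺]_out/[Na⁺]_in) with z = +1.
= (61.3/1) · log₁₀(131/10.3) = 61.30 · log₁₀(12.72)
= 61.30 · (1.1044) = 67.70 mV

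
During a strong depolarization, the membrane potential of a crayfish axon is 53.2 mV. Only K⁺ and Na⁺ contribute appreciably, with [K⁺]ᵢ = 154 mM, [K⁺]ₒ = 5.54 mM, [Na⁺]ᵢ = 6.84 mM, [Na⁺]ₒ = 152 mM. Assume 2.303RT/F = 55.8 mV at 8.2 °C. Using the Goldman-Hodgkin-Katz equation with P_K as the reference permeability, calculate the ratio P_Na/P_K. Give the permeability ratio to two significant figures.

Let α = P_Na/P_K. GHK: Vm = 55.8·log₁₀[(Kₒ + α·Naₒ)/(Kᵢ + α·Naᵢ)].
10^(Vm/55.8) = 10^(53.2/55.8) = 8.9827
So 8.9827·(Kᵢ + α·Naᵢ) = Kₒ + α·Naₒ → α = (8.9827·154.0 − 5.54) / (152.0 − 8.9827·6.84)
α = (1383 − 5.54) / (152.0 − 61.44) = 1378/90.56 = 15.21

15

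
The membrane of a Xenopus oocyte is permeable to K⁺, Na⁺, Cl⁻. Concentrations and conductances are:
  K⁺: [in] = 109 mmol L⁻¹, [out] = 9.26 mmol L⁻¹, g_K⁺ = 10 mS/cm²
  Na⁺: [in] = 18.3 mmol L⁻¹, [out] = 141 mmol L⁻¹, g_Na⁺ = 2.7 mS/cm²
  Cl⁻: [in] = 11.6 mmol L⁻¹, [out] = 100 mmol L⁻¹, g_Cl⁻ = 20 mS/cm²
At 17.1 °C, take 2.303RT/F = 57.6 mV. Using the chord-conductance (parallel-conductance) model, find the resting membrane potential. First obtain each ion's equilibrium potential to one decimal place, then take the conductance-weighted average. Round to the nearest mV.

E_K⁺ = (57.6/1)·log₁₀(9.26/109) = -61.7 mV
E_Na⁺ = (57.6/1)·log₁₀(141/18.3) = 51.1 mV
E_Cl⁻ = (57.6/-1)·log₁₀(100/11.6) = -53.9 mV
Vm = (Σ gᵢEᵢ)/(Σ gᵢ) = (10·-61.7 + 2.7·51.1 + 20·-53.9) / (10 + 2.7 + 20)
= -1557.03 / 32.7 = -47.62 mV

-48 mV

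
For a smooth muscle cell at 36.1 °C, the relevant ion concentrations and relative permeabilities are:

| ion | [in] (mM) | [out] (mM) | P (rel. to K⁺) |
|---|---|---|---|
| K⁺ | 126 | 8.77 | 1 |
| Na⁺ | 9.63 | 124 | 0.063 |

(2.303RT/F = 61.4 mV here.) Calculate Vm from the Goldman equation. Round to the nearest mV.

-54 mV

Vm = 61.4 · log₁₀[(Σ P·[cation]ₒ + Σ P·[anion]ᵢ) / (Σ P·[cation]ᵢ + Σ P·[anion]ₒ)]
Numerator = 1×8.77 + 0.063×124 = 16.58
Denominator = 1×126 + 0.063×9.63 = 126.6
Vm = 61.4 · log₁₀(0.13097) = 61.4 × (-0.8828) = -54.21 mV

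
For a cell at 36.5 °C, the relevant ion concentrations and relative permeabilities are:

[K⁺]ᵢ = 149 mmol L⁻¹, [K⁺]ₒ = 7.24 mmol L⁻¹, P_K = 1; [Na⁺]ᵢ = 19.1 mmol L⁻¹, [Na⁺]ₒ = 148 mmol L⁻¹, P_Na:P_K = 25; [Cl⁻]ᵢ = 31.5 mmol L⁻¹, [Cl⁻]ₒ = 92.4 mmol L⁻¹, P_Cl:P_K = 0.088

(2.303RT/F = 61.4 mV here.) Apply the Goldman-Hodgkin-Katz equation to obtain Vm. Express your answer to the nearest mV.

Vm = 61.4 · log₁₀[(Σ P·[cation]ₒ + Σ P·[anion]ᵢ) / (Σ P·[cation]ᵢ + Σ P·[anion]ₒ)]
Numerator = 1×7.24 + 25×148 + 0.088×31.5 = 3710
Denominator = 1×149 + 25×19.1 + 0.088×92.4 = 634.6
Vm = 61.4 · log₁₀(5.8459) = 61.4 × (0.7669) = 47.08 mV

47 mV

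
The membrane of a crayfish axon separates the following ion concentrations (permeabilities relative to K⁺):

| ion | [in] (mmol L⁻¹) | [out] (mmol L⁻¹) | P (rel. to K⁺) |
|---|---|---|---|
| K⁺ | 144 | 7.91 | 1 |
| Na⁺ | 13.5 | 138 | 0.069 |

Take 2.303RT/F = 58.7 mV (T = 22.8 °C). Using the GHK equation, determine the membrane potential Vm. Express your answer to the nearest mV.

-54 mV

Vm = 58.7 · log₁₀[(Σ P·[cation]ₒ + Σ P·[anion]ᵢ) / (Σ P·[cation]ᵢ + Σ P·[anion]ₒ)]
Numerator = 1×7.91 + 0.069×138 = 17.43
Denominator = 1×144 + 0.069×13.5 = 144.9
Vm = 58.7 · log₁₀(0.12028) = 58.7 × (-0.9198) = -53.99 mV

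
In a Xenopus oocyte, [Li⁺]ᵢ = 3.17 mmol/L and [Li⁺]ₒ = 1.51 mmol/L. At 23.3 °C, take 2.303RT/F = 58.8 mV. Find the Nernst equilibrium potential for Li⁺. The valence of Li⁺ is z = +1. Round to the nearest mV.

-19 mV

E = (58.8/z) · log₁₀([Li⁺]_out/[Li⁺]_in) with z = +1.
= (58.8/1) · log₁₀(1.51/3.17) = 58.80 · log₁₀(0.4763)
= 58.80 · (-0.3221) = -18.94 mV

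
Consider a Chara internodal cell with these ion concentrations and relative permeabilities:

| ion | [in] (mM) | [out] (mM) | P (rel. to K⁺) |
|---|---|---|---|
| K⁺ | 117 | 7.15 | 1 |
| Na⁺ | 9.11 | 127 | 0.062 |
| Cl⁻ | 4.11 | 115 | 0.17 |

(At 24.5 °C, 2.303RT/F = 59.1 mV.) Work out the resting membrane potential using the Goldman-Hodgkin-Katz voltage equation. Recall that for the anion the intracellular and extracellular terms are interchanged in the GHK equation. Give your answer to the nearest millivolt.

-56 mV

Vm = 59.1 · log₁₀[(Σ P·[cation]ₒ + Σ P·[anion]ᵢ) / (Σ P·[cation]ᵢ + Σ P·[anion]ₒ)]
Numerator = 1×7.15 + 0.062×127 + 0.17×4.11 = 15.72
Denominator = 1×117 + 0.062×9.11 + 0.17×115 = 137.1
Vm = 59.1 · log₁₀(0.11467) = 59.1 × (-0.9406) = -55.59 mV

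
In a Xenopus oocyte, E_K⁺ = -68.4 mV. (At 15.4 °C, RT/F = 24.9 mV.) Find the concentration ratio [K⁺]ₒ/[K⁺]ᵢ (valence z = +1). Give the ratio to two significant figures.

0.064

ln([out]/[in]) = E·z/(24.9) = -68.4 × 1 / 24.9 = -2.7470
[out]/[in] = e^(-2.7470) = 0.06412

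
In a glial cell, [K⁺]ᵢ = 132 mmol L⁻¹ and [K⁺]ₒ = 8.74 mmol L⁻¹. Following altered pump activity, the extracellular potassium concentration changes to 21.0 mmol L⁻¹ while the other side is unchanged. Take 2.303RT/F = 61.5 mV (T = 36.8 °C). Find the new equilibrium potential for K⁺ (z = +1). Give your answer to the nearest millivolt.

-49 mV

After the shift: [K⁺]_out = 21.0, [K⁺]_in = 132 mmol L⁻¹.
E_new = (61.5/1)·log₁₀(21.0/132) = 61.50 · (-0.7984) = -49.10 mV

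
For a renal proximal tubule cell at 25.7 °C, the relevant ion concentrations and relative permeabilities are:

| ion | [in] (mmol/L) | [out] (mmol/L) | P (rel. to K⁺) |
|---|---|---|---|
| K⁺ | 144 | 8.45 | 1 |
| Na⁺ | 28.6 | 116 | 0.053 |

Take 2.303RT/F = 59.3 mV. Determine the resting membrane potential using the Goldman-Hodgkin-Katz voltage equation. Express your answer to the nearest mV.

-59 mV

Vm = 59.3 · log₁₀[(Σ P·[cation]ₒ + Σ P·[anion]ᵢ) / (Σ P·[cation]ᵢ + Σ P·[anion]ₒ)]
Numerator = 1×8.45 + 0.053×116 = 14.6
Denominator = 1×144 + 0.053×28.6 = 145.5
Vm = 59.3 · log₁₀(0.10032) = 59.3 × (-0.9986) = -59.22 mV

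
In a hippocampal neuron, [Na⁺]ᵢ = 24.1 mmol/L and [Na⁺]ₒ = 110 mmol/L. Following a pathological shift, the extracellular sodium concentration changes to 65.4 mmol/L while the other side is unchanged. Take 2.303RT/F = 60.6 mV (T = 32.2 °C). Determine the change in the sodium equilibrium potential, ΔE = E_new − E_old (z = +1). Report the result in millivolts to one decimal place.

-13.7 mV

E_old = (60.6/1)·log₁₀(110/24.1) = 39.96 mV
E_new = (60.6/1)·log₁₀(65.4/24.1) = 26.27 mV
ΔE = 26.27 − (39.96) = -13.68 mV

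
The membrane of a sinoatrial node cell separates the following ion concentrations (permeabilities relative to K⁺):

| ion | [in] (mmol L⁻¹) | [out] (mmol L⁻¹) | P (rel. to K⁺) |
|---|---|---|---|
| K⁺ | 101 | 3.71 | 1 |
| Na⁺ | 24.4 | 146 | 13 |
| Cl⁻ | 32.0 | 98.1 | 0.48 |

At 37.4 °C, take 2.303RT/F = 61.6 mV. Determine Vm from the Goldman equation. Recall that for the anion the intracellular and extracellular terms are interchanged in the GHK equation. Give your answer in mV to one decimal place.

37.9 mV

Vm = 61.6 · log₁₀[(Σ P·[cation]ₒ + Σ P·[anion]ᵢ) / (Σ P·[cation]ᵢ + Σ P·[anion]ₒ)]
Numerator = 1×3.71 + 13×146 + 0.48×32.0 = 1917
Denominator = 1×101 + 13×24.4 + 0.48×98.1 = 465.3
Vm = 61.6 · log₁₀(4.1202) = 61.6 × (0.6149) = 37.88 mV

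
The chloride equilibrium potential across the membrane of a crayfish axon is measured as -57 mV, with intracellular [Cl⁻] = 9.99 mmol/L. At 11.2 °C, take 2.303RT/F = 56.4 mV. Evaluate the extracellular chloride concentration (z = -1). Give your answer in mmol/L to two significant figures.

100 mmol/L

Nernst: E = (56.4/-1) · log₁₀([out]/[in]), so log₁₀([out]/[in]) = -57.0 × -1 / 56.4 = 1.0106.
[out]/[in] = 10^(1.0106) = 10.25.
[out] = 10.25 × 9.99 = 102.4 mmol/L.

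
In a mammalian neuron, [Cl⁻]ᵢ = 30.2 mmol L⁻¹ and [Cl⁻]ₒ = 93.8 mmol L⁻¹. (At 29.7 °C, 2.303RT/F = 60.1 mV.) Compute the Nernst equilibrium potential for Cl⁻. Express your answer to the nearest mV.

E = (60.1/z) · log₁₀([Cl⁻]_out/[Cl⁻]_in) with z = -1.
For an anion, dividing by z = -1 reverses the sign.
= (60.1/-1) · log₁₀(93.8/30.2) = -60.10 · log₁₀(3.106)
= -60.10 · (0.4922) = -29.58 mV

-30 mV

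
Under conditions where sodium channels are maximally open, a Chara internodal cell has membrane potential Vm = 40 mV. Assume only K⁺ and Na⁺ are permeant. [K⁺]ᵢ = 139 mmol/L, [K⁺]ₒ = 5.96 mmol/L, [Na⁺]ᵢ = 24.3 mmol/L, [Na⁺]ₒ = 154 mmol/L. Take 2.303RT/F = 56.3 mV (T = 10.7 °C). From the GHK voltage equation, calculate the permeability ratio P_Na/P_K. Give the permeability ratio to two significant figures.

Let α = P_Na/P_K. GHK: Vm = 56.3·log₁₀[(Kₒ + α·Naₒ)/(Kᵢ + α·Naᵢ)].
10^(Vm/56.3) = 10^(40.0/56.3) = 5.1343
So 5.1343·(Kᵢ + α·Naᵢ) = Kₒ + α·Naₒ → α = (5.1343·139.0 − 5.96) / (154.0 − 5.1343·24.3)
α = (713.7 − 5.96) / (154.0 − 124.8) = 707.7/29.24 = 24.21

24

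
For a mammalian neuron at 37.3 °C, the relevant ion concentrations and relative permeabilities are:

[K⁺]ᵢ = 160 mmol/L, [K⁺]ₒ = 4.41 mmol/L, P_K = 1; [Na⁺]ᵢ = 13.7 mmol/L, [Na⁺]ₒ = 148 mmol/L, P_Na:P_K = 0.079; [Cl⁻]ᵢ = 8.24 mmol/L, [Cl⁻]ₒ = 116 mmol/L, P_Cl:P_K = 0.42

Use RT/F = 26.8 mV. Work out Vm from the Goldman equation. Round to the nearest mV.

Vm = 26.8 · ln[(Σ P·[cation]ₒ + Σ P·[anion]ᵢ) / (Σ P·[cation]ᵢ + Σ P·[anion]ₒ)]
Numerator = 1×4.41 + 0.079×148 + 0.42×8.24 = 19.56
Denominator = 1×160 + 0.079×13.7 + 0.42×116 = 209.8
Vm = 26.8 · ln(0.093244) = 26.8 × (-2.3725) = -63.58 mV

-64 mV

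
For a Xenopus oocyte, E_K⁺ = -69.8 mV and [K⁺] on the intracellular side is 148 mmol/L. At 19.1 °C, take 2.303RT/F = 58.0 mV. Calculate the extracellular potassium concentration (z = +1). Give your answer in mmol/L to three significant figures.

Nernst: E = (58.0/1) · log₁₀([out]/[in]), so log₁₀([out]/[in]) = -69.8 × 1 / 58.0 = -1.2034.
[out]/[in] = 10^(-1.2034) = 0.0626.
[out] = 0.0626 × 148 = 9.264 mmol/L.

9.26 mmol/L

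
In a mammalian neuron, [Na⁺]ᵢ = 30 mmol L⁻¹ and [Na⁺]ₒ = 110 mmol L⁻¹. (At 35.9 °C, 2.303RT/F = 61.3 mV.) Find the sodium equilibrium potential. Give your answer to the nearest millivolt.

E = (61.3/z) · log₁₀([Na⁺]_out/[Na⁺]_in) with z = +1.
= (61.3/1) · log₁₀(110/30) = 61.30 · log₁₀(3.667)
= 61.30 · (0.5643) = 34.59 mV

35 mV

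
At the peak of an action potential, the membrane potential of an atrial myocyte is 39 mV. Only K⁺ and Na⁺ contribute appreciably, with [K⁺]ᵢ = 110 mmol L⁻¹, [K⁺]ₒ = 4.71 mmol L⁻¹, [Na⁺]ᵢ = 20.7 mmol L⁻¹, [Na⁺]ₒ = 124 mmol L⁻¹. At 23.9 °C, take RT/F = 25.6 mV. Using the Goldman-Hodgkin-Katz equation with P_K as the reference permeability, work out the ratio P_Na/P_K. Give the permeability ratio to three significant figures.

17.2

Let α = P_Na/P_K. GHK: Vm = 25.6·ln[(Kₒ + α·Naₒ)/(Kᵢ + α·Naᵢ)].
e^(Vm/25.6) = e^(39.0/25.6) = 4.588
So 4.588·(Kᵢ + α·Naᵢ) = Kₒ + α·Naₒ → α = (4.588·110.0 − 4.71) / (124.0 − 4.588·20.7)
α = (504.7 − 4.71) / (124.0 − 94.97) = 500/29.03 = 17.22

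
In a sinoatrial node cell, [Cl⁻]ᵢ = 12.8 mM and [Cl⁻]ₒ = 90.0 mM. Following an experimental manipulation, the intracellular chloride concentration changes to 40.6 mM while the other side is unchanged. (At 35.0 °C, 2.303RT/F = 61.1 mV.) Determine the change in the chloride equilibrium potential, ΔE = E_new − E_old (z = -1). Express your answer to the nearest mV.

31 mV

E_old = (61.1/-1)·log₁₀(90.0/12.8) = -51.75 mV
E_new = (61.1/-1)·log₁₀(90.0/40.6) = -21.12 mV
ΔE = -21.12 − (-51.75) = 30.63 mV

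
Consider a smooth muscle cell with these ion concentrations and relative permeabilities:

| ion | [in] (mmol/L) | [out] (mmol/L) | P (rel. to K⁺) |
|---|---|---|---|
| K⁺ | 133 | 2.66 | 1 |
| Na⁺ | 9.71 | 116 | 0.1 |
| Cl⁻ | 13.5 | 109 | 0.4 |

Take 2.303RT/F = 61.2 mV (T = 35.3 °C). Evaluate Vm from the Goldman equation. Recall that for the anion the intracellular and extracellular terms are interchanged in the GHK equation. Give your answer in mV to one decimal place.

Vm = 61.2 · log₁₀[(Σ P·[cation]ₒ + Σ P·[anion]ᵢ) / (Σ P·[cation]ᵢ + Σ P·[anion]ₒ)]
Numerator = 1×2.66 + 0.1×116 + 0.4×13.5 = 19.66
Denominator = 1×133 + 0.1×9.71 + 0.4×109 = 177.6
Vm = 61.2 · log₁₀(0.11072) = 61.2 × (-0.9558) = -58.49 mV

-58.5 mV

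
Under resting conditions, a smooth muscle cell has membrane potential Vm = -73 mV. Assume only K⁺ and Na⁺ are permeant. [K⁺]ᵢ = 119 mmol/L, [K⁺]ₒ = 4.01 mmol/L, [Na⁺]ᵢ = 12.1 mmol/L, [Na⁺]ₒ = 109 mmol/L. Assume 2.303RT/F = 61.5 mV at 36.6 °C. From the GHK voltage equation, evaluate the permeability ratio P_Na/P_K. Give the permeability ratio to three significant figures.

0.0344

Let α = P_Na/P_K. GHK: Vm = 61.5·log₁₀[(Kₒ + α·Naₒ)/(Kᵢ + α·Naᵢ)].
10^(Vm/61.5) = 10^(-73.0/61.5) = 0.065014
So 0.065014·(Kᵢ + α·Naᵢ) = Kₒ + α·Naₒ → α = (0.065014·119.0 − 4.01) / (109.0 − 0.065014·12.1)
α = (7.737 − 4.01) / (109.0 − 0.7867) = 3.727/108.2 = 0.03444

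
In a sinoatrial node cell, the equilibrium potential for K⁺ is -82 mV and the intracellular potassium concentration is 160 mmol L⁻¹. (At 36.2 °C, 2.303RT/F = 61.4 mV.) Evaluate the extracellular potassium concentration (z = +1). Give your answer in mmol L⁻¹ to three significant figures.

Nernst: E = (61.4/1) · log₁₀([out]/[in]), so log₁₀([out]/[in]) = -82.0 × 1 / 61.4 = -1.3355.
[out]/[in] = 10^(-1.3355) = 0.04618.
[out] = 0.04618 × 160 = 7.39 mmol L⁻¹.

7.39 mmol L⁻¹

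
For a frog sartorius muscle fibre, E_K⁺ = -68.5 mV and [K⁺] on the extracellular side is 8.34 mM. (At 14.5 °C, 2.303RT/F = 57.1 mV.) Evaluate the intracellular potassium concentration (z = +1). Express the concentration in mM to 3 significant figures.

Nernst: E = (57.1/1) · log₁₀([out]/[in]), so log₁₀([out]/[in]) = -68.5 × 1 / 57.1 = -1.1996.
[out]/[in] = 10^(-1.1996) = 0.06315.
[in] = 8.34 / 0.06315 = 132.1 mM.

132 mM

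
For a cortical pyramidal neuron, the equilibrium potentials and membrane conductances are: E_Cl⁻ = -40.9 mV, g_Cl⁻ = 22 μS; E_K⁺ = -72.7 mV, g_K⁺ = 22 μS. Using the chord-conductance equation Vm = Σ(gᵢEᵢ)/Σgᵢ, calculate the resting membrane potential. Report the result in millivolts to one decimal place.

Σ gᵢEᵢ = 22·(-40.9) + 22·(-72.7) = -2499.20
Σ gᵢ = 22 + 22 = 44
Vm = -2499.20 / 44 = -56.80 mV

-56.8 mV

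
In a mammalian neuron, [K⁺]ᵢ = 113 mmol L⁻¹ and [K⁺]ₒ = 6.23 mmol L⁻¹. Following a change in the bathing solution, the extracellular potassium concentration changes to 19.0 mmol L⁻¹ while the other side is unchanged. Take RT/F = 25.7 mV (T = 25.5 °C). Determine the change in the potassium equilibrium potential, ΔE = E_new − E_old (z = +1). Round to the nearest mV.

29 mV

E_old = (25.7/1)·ln(6.23/113) = -74.48 mV
E_new = (25.7/1)·ln(19.0/113) = -45.82 mV
ΔE = -45.82 − (-74.48) = 28.66 mV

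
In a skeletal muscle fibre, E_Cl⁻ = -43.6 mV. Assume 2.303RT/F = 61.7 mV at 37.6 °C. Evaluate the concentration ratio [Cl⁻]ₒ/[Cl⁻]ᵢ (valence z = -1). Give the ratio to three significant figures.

5.09

log₁₀([out]/[in]) = E·z/(61.7) = -43.6 × -1 / 61.7 = 0.7066
[out]/[in] = 10^(0.7066) = 5.089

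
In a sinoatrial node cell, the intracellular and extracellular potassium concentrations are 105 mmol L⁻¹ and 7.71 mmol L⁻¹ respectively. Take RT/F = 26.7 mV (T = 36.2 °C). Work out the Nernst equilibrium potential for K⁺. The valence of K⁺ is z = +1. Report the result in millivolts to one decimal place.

-69.7 mV

E = (26.7/z) · ln([K⁺]_out/[K⁺]_in) with z = +1.
= (26.7/1) · ln(7.71/105) = 26.70 · ln(0.07343)
= 26.70 · (-2.6114) = -69.73 mV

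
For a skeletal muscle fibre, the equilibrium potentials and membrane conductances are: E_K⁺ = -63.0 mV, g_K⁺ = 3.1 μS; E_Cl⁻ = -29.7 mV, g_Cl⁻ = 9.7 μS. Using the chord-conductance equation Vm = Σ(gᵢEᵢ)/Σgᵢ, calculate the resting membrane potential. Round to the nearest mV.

-38 mV

Σ gᵢEᵢ = 3.1·(-63.0) + 9.7·(-29.7) = -483.39
Σ gᵢ = 3.1 + 9.7 = 12.8
Vm = -483.39 / 12.8 = -37.76 mV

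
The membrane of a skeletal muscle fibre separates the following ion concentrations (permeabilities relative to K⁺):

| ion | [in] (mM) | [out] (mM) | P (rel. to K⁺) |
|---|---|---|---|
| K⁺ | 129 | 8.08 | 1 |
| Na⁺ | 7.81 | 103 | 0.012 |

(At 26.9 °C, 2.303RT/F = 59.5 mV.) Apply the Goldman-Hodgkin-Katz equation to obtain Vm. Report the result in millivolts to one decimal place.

-67.9 mV

Vm = 59.5 · log₁₀[(Σ P·[cation]ₒ + Σ P·[anion]ᵢ) / (Σ P·[cation]ᵢ + Σ P·[anion]ₒ)]
Numerator = 1×8.08 + 0.012×103 = 9.316
Denominator = 1×129 + 0.012×7.81 = 129.1
Vm = 59.5 · log₁₀(0.072165) = 59.5 × (-1.1417) = -67.93 mV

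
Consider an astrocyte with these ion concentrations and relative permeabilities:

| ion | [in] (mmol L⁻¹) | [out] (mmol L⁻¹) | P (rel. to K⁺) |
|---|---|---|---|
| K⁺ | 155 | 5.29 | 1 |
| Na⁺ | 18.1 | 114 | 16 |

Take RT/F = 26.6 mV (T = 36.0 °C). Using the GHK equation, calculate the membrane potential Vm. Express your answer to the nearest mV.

38 mV

Vm = 26.6 · ln[(Σ P·[cation]ₒ + Σ P·[anion]ᵢ) / (Σ P·[cation]ᵢ + Σ P·[anion]ₒ)]
Numerator = 1×5.29 + 16×114 = 1829
Denominator = 1×155 + 16×18.1 = 444.6
Vm = 26.6 · ln(4.1145) = 26.6 × (1.4145) = 37.63 mV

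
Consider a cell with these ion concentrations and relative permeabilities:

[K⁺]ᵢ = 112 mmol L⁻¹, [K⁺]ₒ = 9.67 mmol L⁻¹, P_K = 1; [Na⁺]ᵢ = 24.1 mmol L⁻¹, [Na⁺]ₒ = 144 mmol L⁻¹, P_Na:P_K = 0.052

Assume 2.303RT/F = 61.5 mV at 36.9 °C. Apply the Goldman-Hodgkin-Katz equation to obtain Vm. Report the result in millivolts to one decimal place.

Vm = 61.5 · log₁₀[(Σ P·[cation]ₒ + Σ P·[anion]ᵢ) / (Σ P·[cation]ᵢ + Σ P·[anion]ₒ)]
Numerator = 1×9.67 + 0.052×144 = 17.16
Denominator = 1×112 + 0.052×24.1 = 113.3
Vm = 61.5 · log₁₀(0.1515) = 61.5 × (-0.8196) = -50.40 mV

-50.4 mV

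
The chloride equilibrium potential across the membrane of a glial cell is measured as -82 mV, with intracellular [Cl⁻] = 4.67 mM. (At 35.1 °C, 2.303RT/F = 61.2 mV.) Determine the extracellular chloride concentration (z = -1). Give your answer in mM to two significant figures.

100 mM

Nernst: E = (61.2/-1) · log₁₀([out]/[in]), so log₁₀([out]/[in]) = -82.0 × -1 / 61.2 = 1.3399.
[out]/[in] = 10^(1.3399) = 21.87.
[out] = 21.87 × 4.67 = 102.1 mM.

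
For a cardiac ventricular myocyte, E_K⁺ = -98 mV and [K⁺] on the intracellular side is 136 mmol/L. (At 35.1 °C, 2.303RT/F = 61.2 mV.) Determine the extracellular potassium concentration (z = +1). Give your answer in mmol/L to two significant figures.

Nernst: E = (61.2/1) · log₁₀([out]/[in]), so log₁₀([out]/[in]) = -98.0 × 1 / 61.2 = -1.6013.
[out]/[in] = 10^(-1.6013) = 0.02504.
[out] = 0.02504 × 136 = 3.406 mmol/L.

3.4 mmol/L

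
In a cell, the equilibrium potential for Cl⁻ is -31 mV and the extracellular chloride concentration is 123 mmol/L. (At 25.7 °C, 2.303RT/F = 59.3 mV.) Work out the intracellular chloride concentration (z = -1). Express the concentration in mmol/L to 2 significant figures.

37 mmol/L

Nernst: E = (59.3/-1) · log₁₀([out]/[in]), so log₁₀([out]/[in]) = -31.0 × -1 / 59.3 = 0.5228.
[out]/[in] = 10^(0.5228) = 3.332.
[in] = 123 / 3.332 = 36.91 mmol/L.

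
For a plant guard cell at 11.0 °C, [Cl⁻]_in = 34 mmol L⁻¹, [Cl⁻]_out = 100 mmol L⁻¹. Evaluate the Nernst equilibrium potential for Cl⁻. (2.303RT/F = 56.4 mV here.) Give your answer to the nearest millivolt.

E = (56.4/z) · log₁₀([Cl⁻]_out/[Cl⁻]_in) with z = -1.
For an anion, dividing by z = -1 reverses the sign.
= (56.4/-1) · log₁₀(100/34) = -56.40 · log₁₀(2.941)
= -56.40 · (0.4685) = -26.42 mV

-26 mV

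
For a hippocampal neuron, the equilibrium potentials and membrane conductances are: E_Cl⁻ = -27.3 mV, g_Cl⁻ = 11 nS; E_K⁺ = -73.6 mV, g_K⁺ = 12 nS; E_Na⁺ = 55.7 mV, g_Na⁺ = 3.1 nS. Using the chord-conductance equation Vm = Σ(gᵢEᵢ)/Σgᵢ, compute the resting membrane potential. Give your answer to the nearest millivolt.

Σ gᵢEᵢ = 11·(-27.3) + 12·(-73.6) + 3.1·(55.7) = -1010.83
Σ gᵢ = 11 + 12 + 3.1 = 26.1
Vm = -1010.83 / 26.1 = -38.73 mV

-39 mV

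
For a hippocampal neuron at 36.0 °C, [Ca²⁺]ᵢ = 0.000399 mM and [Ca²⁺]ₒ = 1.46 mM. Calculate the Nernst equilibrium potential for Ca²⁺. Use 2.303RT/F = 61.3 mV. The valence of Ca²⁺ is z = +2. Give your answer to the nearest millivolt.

109 mV

E = (61.3/z) · log₁₀([Ca²⁺]_out/[Ca²⁺]_in) with z = +2.
= (61.3/2) · log₁₀(1.46/0.000399) = 30.65 · log₁₀(3659)
= 30.65 · (3.5634) = 109.22 mV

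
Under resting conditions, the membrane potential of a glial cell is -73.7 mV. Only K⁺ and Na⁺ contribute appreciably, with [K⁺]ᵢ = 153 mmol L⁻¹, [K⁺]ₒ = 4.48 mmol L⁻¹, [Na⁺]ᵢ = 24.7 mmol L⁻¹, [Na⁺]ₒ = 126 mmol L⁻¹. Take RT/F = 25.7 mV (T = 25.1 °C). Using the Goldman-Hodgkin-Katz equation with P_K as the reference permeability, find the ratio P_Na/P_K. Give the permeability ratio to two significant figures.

0.034

Let α = P_Na/P_K. GHK: Vm = 25.7·ln[(Kₒ + α·Naₒ)/(Kᵢ + α·Naᵢ)].
e^(Vm/25.7) = e^(-73.7/25.7) = 0.056829
So 0.056829·(Kᵢ + α·Naᵢ) = Kₒ + α·Naₒ → α = (0.056829·153.0 − 4.48) / (126.0 − 0.056829·24.7)
α = (8.695 − 4.48) / (126.0 − 1.404) = 4.215/124.6 = 0.03383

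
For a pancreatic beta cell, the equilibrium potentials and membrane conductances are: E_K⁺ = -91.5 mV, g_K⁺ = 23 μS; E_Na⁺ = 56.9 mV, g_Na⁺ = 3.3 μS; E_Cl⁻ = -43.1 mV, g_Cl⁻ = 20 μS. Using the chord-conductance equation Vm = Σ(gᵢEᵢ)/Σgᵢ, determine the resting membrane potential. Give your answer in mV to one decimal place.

Σ gᵢEᵢ = 23·(-91.5) + 3.3·(56.9) + 20·(-43.1) = -2778.73
Σ gᵢ = 23 + 3.3 + 20 = 46.3
Vm = -2778.73 / 46.3 = -60.02 mV

-60.0 mV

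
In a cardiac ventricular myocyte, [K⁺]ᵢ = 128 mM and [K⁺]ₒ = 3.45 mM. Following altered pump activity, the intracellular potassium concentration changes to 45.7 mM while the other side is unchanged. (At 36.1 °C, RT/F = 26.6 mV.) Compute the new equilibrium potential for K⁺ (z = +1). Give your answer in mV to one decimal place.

-68.7 mV

After the shift: [K⁺]_out = 3.45, [K⁺]_in = 45.7 mM.
E_new = (26.6/1)·ln(3.45/45.7) = 26.60 · (-2.5837) = -68.73 mV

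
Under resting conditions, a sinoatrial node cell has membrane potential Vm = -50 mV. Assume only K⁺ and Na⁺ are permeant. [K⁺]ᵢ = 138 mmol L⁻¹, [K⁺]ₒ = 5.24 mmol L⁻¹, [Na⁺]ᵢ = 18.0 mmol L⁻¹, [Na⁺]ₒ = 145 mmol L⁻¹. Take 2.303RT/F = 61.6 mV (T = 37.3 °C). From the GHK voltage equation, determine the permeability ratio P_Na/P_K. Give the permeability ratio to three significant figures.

0.113

Let α = P_Na/P_K. GHK: Vm = 61.6·log₁₀[(Kₒ + α·Naₒ)/(Kᵢ + α·Naᵢ)].
10^(Vm/61.6) = 10^(-50.0/61.6) = 0.15428
So 0.15428·(Kᵢ + α·Naᵢ) = Kₒ + α·Naₒ → α = (0.15428·138.0 − 5.24) / (145.0 − 0.15428·18.0)
α = (21.29 − 5.24) / (145.0 − 2.777) = 16.05/142.2 = 0.1129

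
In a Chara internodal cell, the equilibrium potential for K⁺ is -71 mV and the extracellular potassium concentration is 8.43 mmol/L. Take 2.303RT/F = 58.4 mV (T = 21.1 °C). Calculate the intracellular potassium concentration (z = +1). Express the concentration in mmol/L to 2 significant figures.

140 mmol/L

Nernst: E = (58.4/1) · log₁₀([out]/[in]), so log₁₀([out]/[in]) = -71.0 × 1 / 58.4 = -1.2158.
[out]/[in] = 10^(-1.2158) = 0.06085.
[in] = 8.43 / 0.06085 = 138.5 mmol/L.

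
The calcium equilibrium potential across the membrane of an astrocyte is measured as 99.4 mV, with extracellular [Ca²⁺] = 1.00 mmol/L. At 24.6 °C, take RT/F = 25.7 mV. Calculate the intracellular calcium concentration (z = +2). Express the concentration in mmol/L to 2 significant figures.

Nernst: E = (25.7/2) · ln([out]/[in]), so ln([out]/[in]) = 99.4 × 2 / 25.7 = 7.7354.
[out]/[in] = e^(7.7354) = 2288.
[in] = 1.00 / 2288 = 0.0004371 mmol/L.

0.00044 mmol/L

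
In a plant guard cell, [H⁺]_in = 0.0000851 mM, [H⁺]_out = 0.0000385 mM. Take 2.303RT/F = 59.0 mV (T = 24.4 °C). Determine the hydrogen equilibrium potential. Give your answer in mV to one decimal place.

E = (59.0/z) · log₁₀([H⁺]_out/[H⁺]_in) with z = +1.
= (59.0/1) · log₁₀(0.0000385/0.0000851) = 59.00 · log₁₀(0.4524)
= 59.00 · (-0.3445) = -20.32 mV

-20.3 mV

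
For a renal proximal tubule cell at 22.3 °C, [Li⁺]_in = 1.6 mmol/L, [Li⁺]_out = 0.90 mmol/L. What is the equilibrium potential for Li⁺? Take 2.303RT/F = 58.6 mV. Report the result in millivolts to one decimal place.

-14.6 mV

E = (58.6/z) · log₁₀([Li⁺]_out/[Li⁺]_in) with z = +1.
= (58.6/1) · log₁₀(0.90/1.6) = 58.60 · log₁₀(0.5625)
= 58.60 · (-0.2499) = -14.64 mV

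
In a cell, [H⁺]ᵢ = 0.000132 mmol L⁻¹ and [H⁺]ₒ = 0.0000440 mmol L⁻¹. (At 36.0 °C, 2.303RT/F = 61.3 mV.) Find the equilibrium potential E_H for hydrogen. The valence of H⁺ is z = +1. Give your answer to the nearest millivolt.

E = (61.3/z) · log₁₀([H⁺]_out/[H⁺]_in) with z = +1.
= (61.3/1) · log₁₀(0.0000440/0.000132) = 61.30 · log₁₀(0.3333)
= 61.30 · (-0.4771) = -29.25 mV

-29 mV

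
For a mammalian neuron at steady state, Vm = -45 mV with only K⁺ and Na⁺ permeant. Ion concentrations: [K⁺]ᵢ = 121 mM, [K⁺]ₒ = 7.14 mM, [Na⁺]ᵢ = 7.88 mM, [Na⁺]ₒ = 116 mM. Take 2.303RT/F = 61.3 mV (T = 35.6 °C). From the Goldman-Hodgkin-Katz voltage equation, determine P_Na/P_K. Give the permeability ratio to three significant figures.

Let α = P_Na/P_K. GHK: Vm = 61.3·log₁₀[(Kₒ + α·Naₒ)/(Kᵢ + α·Naᵢ)].
10^(Vm/61.3) = 10^(-45.0/61.3) = 0.18446
So 0.18446·(Kᵢ + α·Naᵢ) = Kₒ + α·Naₒ → α = (0.18446·121.0 − 7.14) / (116.0 − 0.18446·7.88)
α = (22.32 − 7.14) / (116.0 − 1.454) = 15.18/114.5 = 0.1325

0.133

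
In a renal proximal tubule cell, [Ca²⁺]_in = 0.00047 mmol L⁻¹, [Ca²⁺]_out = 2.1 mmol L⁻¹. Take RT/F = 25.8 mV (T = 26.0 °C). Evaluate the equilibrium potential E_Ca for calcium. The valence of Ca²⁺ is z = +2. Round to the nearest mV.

108 mV

E = (25.8/z) · ln([Ca²⁺]_out/[Ca²⁺]_in) with z = +2.
= (25.8/2) · ln(2.1/0.00047) = 12.90 · ln(4468)
= 12.90 · (8.4047) = 108.42 mV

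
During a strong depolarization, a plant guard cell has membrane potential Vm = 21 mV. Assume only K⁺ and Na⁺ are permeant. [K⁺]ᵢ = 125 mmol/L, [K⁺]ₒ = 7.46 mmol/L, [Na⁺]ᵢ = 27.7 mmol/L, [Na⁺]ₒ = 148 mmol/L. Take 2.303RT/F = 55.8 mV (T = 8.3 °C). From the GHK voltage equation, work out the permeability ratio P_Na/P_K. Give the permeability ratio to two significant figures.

3.5

Let α = P_Na/P_K. GHK: Vm = 55.8·log₁₀[(Kₒ + α·Naₒ)/(Kᵢ + α·Naᵢ)].
10^(Vm/55.8) = 10^(21.0/55.8) = 2.3787
So 2.3787·(Kᵢ + α·Naᵢ) = Kₒ + α·Naₒ → α = (2.3787·125.0 − 7.46) / (148.0 − 2.3787·27.7)
α = (297.3 − 7.46) / (148.0 − 65.89) = 289.9/82.11 = 3.53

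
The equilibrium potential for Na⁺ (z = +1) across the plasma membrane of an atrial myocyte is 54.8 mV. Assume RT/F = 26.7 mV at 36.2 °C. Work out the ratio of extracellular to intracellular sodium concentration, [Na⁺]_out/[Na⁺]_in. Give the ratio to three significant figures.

7.79

ln([out]/[in]) = E·z/(26.7) = 54.8 × 1 / 26.7 = 2.0524
[out]/[in] = e^(2.0524) = 7.787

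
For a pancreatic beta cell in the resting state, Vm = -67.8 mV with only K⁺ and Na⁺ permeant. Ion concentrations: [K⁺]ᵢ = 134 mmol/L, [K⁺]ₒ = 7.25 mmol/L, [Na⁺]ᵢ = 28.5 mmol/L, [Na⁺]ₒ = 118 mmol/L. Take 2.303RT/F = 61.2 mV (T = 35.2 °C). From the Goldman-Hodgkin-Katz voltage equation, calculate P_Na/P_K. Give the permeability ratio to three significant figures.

0.0277

Let α = P_Na/P_K. GHK: Vm = 61.2·log₁₀[(Kₒ + α·Naₒ)/(Kᵢ + α·Naᵢ)].
10^(Vm/61.2) = 10^(-67.8/61.2) = 0.078011
So 0.078011·(Kᵢ + α·Naᵢ) = Kₒ + α·Naₒ → α = (0.078011·134.0 − 7.25) / (118.0 − 0.078011·28.5)
α = (10.45 − 7.25) / (118.0 − 2.223) = 3.203/115.8 = 0.02767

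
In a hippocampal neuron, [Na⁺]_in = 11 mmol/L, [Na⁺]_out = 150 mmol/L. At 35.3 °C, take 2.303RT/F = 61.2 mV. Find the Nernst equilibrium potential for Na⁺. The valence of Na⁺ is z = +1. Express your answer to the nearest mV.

69 mV

E = (61.2/z) · log₁₀([Na⁺]_out/[Na⁺]_in) with z = +1.
= (61.2/1) · log₁₀(150/11) = 61.20 · log₁₀(13.64)
= 61.20 · (1.1347) = 69.44 mV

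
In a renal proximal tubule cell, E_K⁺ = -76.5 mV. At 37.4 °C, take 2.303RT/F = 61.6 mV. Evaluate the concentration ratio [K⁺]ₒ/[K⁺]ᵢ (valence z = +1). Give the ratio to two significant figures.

0.057

log₁₀([out]/[in]) = E·z/(61.6) = -76.5 × 1 / 61.6 = -1.2419
[out]/[in] = 10^(-1.2419) = 0.0573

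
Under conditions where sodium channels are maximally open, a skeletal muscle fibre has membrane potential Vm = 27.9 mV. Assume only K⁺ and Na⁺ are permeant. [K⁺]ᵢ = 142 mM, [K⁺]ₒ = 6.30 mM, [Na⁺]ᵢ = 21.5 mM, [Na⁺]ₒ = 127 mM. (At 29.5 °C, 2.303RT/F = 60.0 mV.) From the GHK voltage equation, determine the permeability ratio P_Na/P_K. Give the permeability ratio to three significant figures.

6.35

Let α = P_Na/P_K. GHK: Vm = 60.0·log₁₀[(Kₒ + α·Naₒ)/(Kᵢ + α·Naᵢ)].
10^(Vm/60.0) = 10^(27.9/60.0) = 2.9174
So 2.9174·(Kᵢ + α·Naᵢ) = Kₒ + α·Naₒ → α = (2.9174·142.0 − 6.3) / (127.0 − 2.9174·21.5)
α = (414.3 − 6.3) / (127.0 − 62.72) = 408/64.28 = 6.347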